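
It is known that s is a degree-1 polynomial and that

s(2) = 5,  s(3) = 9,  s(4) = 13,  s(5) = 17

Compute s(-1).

First differences: 4, 4, 4.
Level-1 differences are constant, so s has degree 1.
Fitting a degree-1 polynomial gives s(x) = 4x - 3.
Then s(-1) = -7.

-7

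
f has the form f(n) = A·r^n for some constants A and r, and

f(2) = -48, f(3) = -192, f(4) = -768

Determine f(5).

-3072

Consecutive ratio: -192/(-48) = 4, and -768/(-192) = 4, so r = 4.
Then A·4^2 = -48 gives A = -3, and f(n) = -3·4^n.
f(5) = -3·4^5 = -3072.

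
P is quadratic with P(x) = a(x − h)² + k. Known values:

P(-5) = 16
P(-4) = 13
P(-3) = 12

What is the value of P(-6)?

First differences -3, -1; second difference 2 = 2a, so a = 1.
Expanding, the x-coefficient is −2ah = -2h; matching it to the data gives h = -3, and then k = 12.
So P(x) = 1(x + 3)² + 12.
P(-6) = 1·(-3)² + 12 = 21.

21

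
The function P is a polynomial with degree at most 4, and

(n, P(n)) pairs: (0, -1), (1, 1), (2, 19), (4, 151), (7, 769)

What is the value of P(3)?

65

Write P(n) = an^4 + bn³ + cn² + dn + e; the 5 given values yield a linear system in the 5 coefficients.
Solving, the leading coefficient vanishes, and P(n) = 2n³ + 2n² - 2n - 1.
Then P(3) = 65.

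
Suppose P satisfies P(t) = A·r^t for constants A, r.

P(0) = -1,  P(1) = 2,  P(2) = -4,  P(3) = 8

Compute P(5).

32

Consecutive ratio: 2/(-1) = -2, and -4/2 = -2, so r = -2.
Then A·(-2)^0 = -1 gives A = -1, and P(t) = -1·(-2)^t.
P(5) = -1·(-2)^5 = 32.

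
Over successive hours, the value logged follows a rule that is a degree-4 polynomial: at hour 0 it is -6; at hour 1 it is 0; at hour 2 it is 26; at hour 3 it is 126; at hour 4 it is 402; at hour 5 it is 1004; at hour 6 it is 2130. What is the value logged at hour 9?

11352

Write the value at m as Q(m).
Write Q(m) = am^4 + bm³ + cm² + dm + e; the 7 given values yield a linear system in the 5 coefficients.
Solving, Q(m) = 2m^4 - 3m³ + 5m² + 2m - 6.
Then Q(9) = 11352.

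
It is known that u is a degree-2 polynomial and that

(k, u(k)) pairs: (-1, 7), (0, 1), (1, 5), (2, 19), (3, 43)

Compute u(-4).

85

Write u(k) = ak² + bk + c; the 5 given values yield a linear system in the 3 coefficients.
Solving, u(k) = 5k² - k + 1.
Then u(-4) = 85.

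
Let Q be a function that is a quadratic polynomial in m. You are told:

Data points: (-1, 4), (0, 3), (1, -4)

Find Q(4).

-61

Write Q(m) = am² + bm + c; the 3 given values yield a linear system in the 3 coefficients.
Solving, Q(m) = -3m² - 4m + 3.
Then Q(4) = -61.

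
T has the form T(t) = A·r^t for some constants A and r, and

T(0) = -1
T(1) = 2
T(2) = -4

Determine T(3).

Consecutive ratio: 2/(-1) = -2, and -4/2 = -2, so r = -2.
Then A·(-2)^0 = -1 gives A = -1, and T(t) = -1·(-2)^t.
T(3) = -1·(-2)^3 = 8.

8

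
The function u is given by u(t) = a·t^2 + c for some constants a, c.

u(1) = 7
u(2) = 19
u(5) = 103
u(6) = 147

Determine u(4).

From u(1) = 7 and u(2) = 19: 1a + c = 7 and 4a + c = 19.
Subtracting: 3a = 12, so a = 4; then c = 7 − 4·1 = 3.
So u(t) = 4t² + 3, and u(4) = 67.

67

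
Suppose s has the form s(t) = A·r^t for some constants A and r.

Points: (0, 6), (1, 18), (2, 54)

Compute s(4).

Consecutive ratio: 18/6 = 3, and 54/18 = 3, so r = 3.
Then A·3^0 = 6 gives A = 6, and s(t) = 6·3^t.
s(4) = 6·3^4 = 486.

486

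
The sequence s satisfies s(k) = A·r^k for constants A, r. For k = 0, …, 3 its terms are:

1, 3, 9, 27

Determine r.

3

Consecutive ratio: 3/1 = 3, and 9/3 = 3, so r = 3.
Then A·3^0 = 1 gives A = 1, and s(k) = 1·3^k.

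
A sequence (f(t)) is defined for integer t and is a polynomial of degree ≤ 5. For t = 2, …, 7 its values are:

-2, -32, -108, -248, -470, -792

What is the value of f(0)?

-8

First differences: -30, -76, -140, -222, -322. Second differences: -46, -64, -82, -100. Third differences: -18, -18, -18.
Level-3 differences are constant, so f has degree 3.
Fitting a degree-3 polynomial gives f(t) = -3t³ + 4t² + 7t - 8.
Then f(0) = -8.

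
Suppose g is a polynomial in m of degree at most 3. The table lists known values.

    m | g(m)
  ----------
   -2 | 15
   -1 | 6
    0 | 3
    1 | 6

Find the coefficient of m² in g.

First differences: -9, -3, 3. Second differences: 6, 6.
Level-2 differences are constant, so g has degree 2.
Fitting a degree-2 polynomial gives g(m) = 3m² + 3.
The coefficient of m² is 3.

3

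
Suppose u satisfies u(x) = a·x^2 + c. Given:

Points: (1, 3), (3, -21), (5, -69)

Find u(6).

From u(1) = 3 and u(3) = -21: 1a + c = 3 and 9a + c = -21.
Subtracting: 8a = -24, so a = -3; then c = 3 − (-3)·1 = 6.
So u(x) = -3x² + 6, and u(6) = -102.

-102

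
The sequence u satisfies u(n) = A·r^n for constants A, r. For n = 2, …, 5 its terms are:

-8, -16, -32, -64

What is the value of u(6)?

-128

Consecutive ratio: -16/(-8) = 2, and -32/(-16) = 2, so r = 2.
Then A·2^2 = -8 gives A = -2, and u(n) = -2·2^n.
u(6) = -2·2^6 = -128.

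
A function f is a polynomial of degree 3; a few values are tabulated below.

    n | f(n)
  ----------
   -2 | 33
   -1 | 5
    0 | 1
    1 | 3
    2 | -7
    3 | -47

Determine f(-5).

Write f(n) = an³ + bn² + cn + d; the 6 given values yield a linear system in the 4 coefficients.
Solving, f(n) = -3n³ + 3n² + 2n + 1.
Then f(-5) = 441.

441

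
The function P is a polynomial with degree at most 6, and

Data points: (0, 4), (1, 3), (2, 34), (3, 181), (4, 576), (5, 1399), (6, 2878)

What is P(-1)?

1

Write P(t) = at^6 + bt^5 + ct^4 + dt³ + et² + pt + q; the 7 given values yield a linear system in the 7 coefficients.
Solving, the top 2 coefficients vanish, and P(t) = 2t^4 + 2t³ - 4t² - t + 4.
Then P(-1) = 1.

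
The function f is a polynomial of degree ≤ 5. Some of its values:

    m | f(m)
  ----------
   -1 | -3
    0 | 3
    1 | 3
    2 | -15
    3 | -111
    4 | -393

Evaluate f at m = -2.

-51

Write f(m) = am^5 + bm^4 + cm³ + dm² + em + p; the 6 given values yield a linear system in the 6 coefficients.
Solving, the leading coefficient vanishes, and f(m) = -2m^4 + 2m³ - m² + m + 3.
Then f(-2) = -51.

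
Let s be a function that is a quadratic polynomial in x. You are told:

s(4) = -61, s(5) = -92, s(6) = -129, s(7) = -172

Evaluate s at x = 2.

First differences: -31, -37, -43. Second differences: -6, -6.
Level-2 differences are constant, so s has degree 2.
Fitting a degree-2 polynomial gives s(x) = -3x² - 4x + 3.
Then s(2) = -17.

-17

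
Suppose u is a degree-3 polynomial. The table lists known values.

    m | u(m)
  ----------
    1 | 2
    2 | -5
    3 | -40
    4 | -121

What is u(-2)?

Write u(m) = am³ + bm² + cm + d; the 4 given values yield a linear system in the 4 coefficients.
Solving, u(m) = -3m³ + 4m² + 2m - 1.
Then u(-2) = 35.

35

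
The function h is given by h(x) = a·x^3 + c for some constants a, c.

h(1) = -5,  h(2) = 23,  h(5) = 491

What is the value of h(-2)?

From h(1) = -5 and h(2) = 23: 1a + c = -5 and 8a + c = 23.
Subtracting: 7a = 28, so a = 4; then c = -5 − 4·1 = -9.
So h(x) = 4x³ − 9, and h(-2) = -41.

-41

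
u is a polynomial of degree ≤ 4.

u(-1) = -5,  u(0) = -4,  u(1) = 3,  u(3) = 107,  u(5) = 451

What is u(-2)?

-18

Write u(x) = ax^4 + bx³ + cx² + dx + e; the 5 given values yield a linear system in the 5 coefficients.
Solving, the leading coefficient vanishes, and u(x) = 3x³ + 3x² + x - 4.
Then u(-2) = -18.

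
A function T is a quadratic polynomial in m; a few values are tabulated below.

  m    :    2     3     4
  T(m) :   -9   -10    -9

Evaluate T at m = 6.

-1

Write T(m) = am² + bm + c; the 3 given values yield a linear system in the 3 coefficients.
Solving, T(m) = m² - 6m - 1.
Then T(6) = -1.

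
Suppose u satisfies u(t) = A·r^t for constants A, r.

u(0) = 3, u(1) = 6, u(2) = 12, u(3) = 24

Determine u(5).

Consecutive ratio: 6/3 = 2, and 12/6 = 2, so r = 2.
Then A·2^0 = 3 gives A = 3, and u(t) = 3·2^t.
u(5) = 3·2^5 = 96.

96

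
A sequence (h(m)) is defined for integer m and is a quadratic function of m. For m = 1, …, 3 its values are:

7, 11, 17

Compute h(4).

25

Write h(m) = am² + bm + c; the 3 given values yield a linear system in the 3 coefficients.
Solving, h(m) = m² + m + 5.
Then h(4) = 25.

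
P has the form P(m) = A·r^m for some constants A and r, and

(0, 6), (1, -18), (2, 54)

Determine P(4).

486

Consecutive ratio: -18/6 = -3, and 54/(-18) = -3, so r = -3.
Then A·(-3)^0 = 6 gives A = 6, and P(m) = 6·(-3)^m.
P(4) = 6·(-3)^4 = 486.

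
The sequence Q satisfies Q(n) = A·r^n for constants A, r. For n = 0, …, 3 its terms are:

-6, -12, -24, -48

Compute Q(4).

-96

Consecutive ratio: -12/(-6) = 2, and -24/(-12) = 2, so r = 2.
Then A·2^0 = -6 gives A = -6, and Q(n) = -6·2^n.
Q(4) = -6·2^4 = -96.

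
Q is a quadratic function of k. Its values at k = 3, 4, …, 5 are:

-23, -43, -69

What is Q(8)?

-183

Write Q(k) = ak² + bk + c; the 3 given values yield a linear system in the 3 coefficients.
Solving, Q(k) = -3k² + k + 1.
Then Q(8) = -183.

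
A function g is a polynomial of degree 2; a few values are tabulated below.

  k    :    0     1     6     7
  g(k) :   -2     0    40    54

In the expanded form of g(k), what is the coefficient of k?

1

Write g(k) = ak² + bk + c; the 4 given values yield a linear system in the 3 coefficients.
Solving, g(k) = k² + k - 2.
The coefficient of k is 1.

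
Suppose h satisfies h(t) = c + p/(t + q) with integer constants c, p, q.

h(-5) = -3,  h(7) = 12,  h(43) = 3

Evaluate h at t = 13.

(h(t) − c)(t + q) = p for each data point; the three points give a linear system in c and q, then p follows.
Solving: c = 2, q = -3, p = 40, so h(t) = 2 + 40/(t − 3).
Then h(13) = 2 + 40/10 = 6.

6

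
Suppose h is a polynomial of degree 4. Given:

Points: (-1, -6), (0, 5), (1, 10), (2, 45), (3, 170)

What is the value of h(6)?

2045

Write h(x) = ax^4 + bx³ + cx² + dx + e; the 5 given values yield a linear system in the 5 coefficients.
Solving, h(x) = x^4 + 4x³ - 4x² + 4x + 5.
Then h(6) = 2045.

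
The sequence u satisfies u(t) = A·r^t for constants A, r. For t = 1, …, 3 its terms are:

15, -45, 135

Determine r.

-3

Consecutive ratio: -45/15 = -3, and 135/(-45) = -3, so r = -3.
Then A·(-3)^1 = 15 gives A = -5, and u(t) = -5·(-3)^t.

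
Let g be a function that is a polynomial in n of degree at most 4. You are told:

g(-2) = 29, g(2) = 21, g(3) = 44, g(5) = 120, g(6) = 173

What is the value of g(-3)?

Write g(n) = an^4 + bn³ + cn² + dn + e; the 5 given values yield a linear system in the 5 coefficients.
Solving, the top 2 coefficients vanish, and g(n) = 5n² - 2n + 5.
Then g(-3) = 56.

56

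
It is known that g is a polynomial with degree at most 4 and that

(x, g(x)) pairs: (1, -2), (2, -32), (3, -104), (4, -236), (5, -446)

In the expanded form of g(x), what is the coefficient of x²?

First differences: -30, -72, -132, -210. Second differences: -42, -60, -78. Third differences: -18, -18.
Level-3 differences are constant, so g has degree 3.
Fitting a degree-3 polynomial gives g(x) = -3x³ - 3x² + 4.
The coefficient of x² is -3.

-3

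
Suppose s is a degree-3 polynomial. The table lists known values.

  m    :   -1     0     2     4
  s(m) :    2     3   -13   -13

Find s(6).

51

Write s(m) = am³ + bm² + cm + d; the 4 given values yield a linear system in the 4 coefficients.
Solving, s(m) = m³ - 4m² - 4m + 3.
Then s(6) = 51.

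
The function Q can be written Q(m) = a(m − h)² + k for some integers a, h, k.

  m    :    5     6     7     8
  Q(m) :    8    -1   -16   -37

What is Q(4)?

11

First differences -9, -15, -21; second difference -6 = 2a, so a = -3.
Expanding, the m-coefficient is −2ah = 6h; matching it to the data gives h = 4, and then k = 11.
So Q(m) = -3(m − 4)² + 11.
Q(4) = -3·0² + 11 = 11.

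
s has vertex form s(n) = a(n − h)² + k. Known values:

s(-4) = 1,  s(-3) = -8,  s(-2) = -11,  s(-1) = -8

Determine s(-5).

16

First differences -9, -3, 3; second difference 6 = 2a, so a = 3.
Expanding, the n-coefficient is −2ah = -6h; matching it to the data gives h = -2, and then k = -11.
So s(n) = 3(n + 2)² − 11.
s(-5) = 3·(-3)² − 11 = 16.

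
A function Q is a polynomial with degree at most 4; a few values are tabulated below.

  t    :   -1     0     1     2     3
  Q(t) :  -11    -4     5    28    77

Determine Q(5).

First differences: 7, 9, 23, 49. Second differences: 2, 14, 26. Third differences: 12, 12.
Level-3 differences are constant, so Q has degree 3.
Fitting a degree-3 polynomial gives Q(t) = 2t³ + t² + 6t - 4.
Then Q(5) = 301.

301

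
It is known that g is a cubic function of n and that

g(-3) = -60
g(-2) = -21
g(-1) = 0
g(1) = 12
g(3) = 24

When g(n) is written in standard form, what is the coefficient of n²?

Write g(n) = an³ + bn² + cn + d; the 5 given values yield a linear system in the 4 coefficients.
Solving, g(n) = n³ - 3n² + 5n + 9.
The coefficient of n² is -3.

-3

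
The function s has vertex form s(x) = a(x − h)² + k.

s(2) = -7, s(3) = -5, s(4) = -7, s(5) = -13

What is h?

3

First differences 2, -2, -6; second difference -4 = 2a, so a = -2.
Expanding, the x-coefficient is −2ah = 4h; matching it to the data gives h = 3, and then k = -5.
So s(x) = -2(x − 3)² − 5.
Hence h = 3.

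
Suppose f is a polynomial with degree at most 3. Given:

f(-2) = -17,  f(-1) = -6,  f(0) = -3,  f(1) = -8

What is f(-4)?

-63

First differences: 11, 3, -5. Second differences: -8, -8.
Level-2 differences are constant, so f has degree 2.
Fitting a degree-2 polynomial gives f(m) = -4m² - m - 3.
Then f(-4) = -63.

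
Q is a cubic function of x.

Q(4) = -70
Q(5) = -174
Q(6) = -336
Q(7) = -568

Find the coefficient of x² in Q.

Write Q(x) = ax³ + bx² + cx + d; the 4 given values yield a linear system in the 4 coefficients.
Solving, Q(x) = -2x³ + x² + 9x + 6.
The coefficient of x² is 1.

1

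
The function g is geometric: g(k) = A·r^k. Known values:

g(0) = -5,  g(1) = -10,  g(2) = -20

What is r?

Consecutive ratio: -10/(-5) = 2, and -20/(-10) = 2, so r = 2.
Then A·2^0 = -5 gives A = -5, and g(k) = -5·2^k.

2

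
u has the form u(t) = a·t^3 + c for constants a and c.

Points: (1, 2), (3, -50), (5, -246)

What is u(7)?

From u(1) = 2 and u(3) = -50: 1a + c = 2 and 27a + c = -50.
Subtracting: 26a = -52, so a = -2; then c = 2 − (-2)·1 = 4.
So u(t) = -2t³ + 4, and u(7) = -682.

-682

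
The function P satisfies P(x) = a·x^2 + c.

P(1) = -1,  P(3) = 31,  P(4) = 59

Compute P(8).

From P(1) = -1 and P(3) = 31: 1a + c = -1 and 9a + c = 31.
Subtracting: 8a = 32, so a = 4; then c = -1 − 4·1 = -5.
So P(x) = 4x² − 5, and P(8) = 251.

251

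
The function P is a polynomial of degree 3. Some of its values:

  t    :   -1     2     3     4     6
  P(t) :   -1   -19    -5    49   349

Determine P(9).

1549

Write P(t) = at³ + bt² + ct + d; the 5 given values yield a linear system in the 4 coefficients.
Solving, P(t) = 3t³ - 7t² - 8t + 1.
Then P(9) = 1549.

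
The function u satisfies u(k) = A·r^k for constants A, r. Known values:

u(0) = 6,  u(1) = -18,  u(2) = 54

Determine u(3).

-162

Consecutive ratio: -18/6 = -3, and 54/(-18) = -3, so r = -3.
Then A·(-3)^0 = 6 gives A = 6, and u(k) = 6·(-3)^k.
u(3) = 6·(-3)^3 = -162.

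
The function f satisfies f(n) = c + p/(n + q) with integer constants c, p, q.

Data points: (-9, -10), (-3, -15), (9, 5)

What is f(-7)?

(f(n) − c)(n + q) = p for each data point; the three points give a linear system in c and q, then p follows.
Solving: c = -5, q = -3, p = 60, so f(n) = -5 + 60/(n − 3).
Then f(-7) = -5 + 60/(-10) = -11.

-11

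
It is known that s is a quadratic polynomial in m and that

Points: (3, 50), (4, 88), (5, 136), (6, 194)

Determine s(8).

Write s(m) = am² + bm + c; the 4 given values yield a linear system in the 3 coefficients.
Solving, s(m) = 5m² + 3m - 4.
Then s(8) = 340.

340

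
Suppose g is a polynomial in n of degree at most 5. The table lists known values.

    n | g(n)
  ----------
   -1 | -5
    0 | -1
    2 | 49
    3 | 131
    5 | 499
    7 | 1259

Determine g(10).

3449

Write g(n) = an^5 + bn^4 + cn³ + dn² + en + p; the 6 given values yield a linear system in the 6 coefficients.
Solving, the top 2 coefficients vanish, and g(n) = 3n³ + 4n² + 5n - 1.
Then g(10) = 3449.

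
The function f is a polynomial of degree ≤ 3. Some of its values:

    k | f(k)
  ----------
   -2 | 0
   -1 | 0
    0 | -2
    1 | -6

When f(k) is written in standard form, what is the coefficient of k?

-3

First differences: 0, -2, -4. Second differences: -2, -2.
Level-2 differences are constant, so f has degree 2.
Fitting a degree-2 polynomial gives f(k) = -k² - 3k - 2.
The coefficient of k is -3.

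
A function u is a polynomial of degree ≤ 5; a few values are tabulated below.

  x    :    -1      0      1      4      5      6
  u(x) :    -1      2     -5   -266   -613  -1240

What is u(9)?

Write u(x) = ax^5 + bx^4 + cx³ + dx² + ex + p; the 6 given values yield a linear system in the 6 coefficients.
Solving, the leading coefficient vanishes, and u(x) = -x^4 + x³ - 4x² - 3x + 2.
Then u(9) = -6181.

-6181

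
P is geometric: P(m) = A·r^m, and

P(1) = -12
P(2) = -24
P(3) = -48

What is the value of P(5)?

-192

Consecutive ratio: -24/(-12) = 2, and -48/(-24) = 2, so r = 2.
Then A·2^1 = -12 gives A = -6, and P(m) = -6·2^m.
P(5) = -6·2^5 = -192.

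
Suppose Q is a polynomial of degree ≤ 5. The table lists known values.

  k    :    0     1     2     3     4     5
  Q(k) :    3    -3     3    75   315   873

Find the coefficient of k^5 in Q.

First differences: -6, 6, 72, 240, 558. Second differences: 12, 66, 168, 318. Third differences: 54, 102, 150. Fourth differences: 48, 48.
Level-4 differences are constant, so Q has degree 4.
Fitting a degree-4 polynomial gives Q(k) = 2k^4 - 3k³ + k² - 6k + 3.
The coefficient of k^5 is 0.

0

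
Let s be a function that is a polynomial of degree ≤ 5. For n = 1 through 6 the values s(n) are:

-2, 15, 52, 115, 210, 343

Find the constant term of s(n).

-5

Write s(n) = an^5 + bn^4 + cn³ + dn² + en + p; the 6 given values yield a linear system in the 6 coefficients.
Solving, the top 2 coefficients vanish, and s(n) = n³ + 4n² - 2n - 5.
The constant term is s(0) = -5.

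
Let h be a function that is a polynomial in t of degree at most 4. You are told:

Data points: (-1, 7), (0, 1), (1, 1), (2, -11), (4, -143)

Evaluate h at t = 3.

Write h(t) = at^4 + bt³ + ct² + dt + e; the 5 given values yield a linear system in the 5 coefficients.
Solving, the leading coefficient vanishes, and h(t) = -3t³ + 3t² + 1.
Then h(3) = -53.

-53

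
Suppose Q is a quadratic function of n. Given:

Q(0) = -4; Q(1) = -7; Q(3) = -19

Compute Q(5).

-39

Write Q(n) = an² + bn + c; the 3 given values yield a linear system in the 3 coefficients.
Solving, Q(n) = -n² - 2n - 4.
Then Q(5) = -39.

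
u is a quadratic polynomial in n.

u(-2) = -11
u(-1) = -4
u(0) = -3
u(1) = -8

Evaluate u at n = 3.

-36

Write u(n) = an² + bn + c; the 4 given values yield a linear system in the 3 coefficients.
Solving, u(n) = -3n² - 2n - 3.
Then u(3) = -36.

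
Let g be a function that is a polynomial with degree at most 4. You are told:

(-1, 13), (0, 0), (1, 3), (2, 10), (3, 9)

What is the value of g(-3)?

135

First differences: -13, 3, 7, -1. Second differences: 16, 4, -8. Third differences: -12, -12.
Level-3 differences are constant, so g has degree 3.
Fitting a degree-3 polynomial gives g(n) = -2n³ + 8n² - 3n.
Then g(-3) = 135.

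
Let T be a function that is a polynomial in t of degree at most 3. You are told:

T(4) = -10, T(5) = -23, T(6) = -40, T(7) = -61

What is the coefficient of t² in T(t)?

-2

Write T(t) = at³ + bt² + ct + d; the 4 given values yield a linear system in the 4 coefficients.
Solving, the leading coefficient vanishes, and T(t) = -2t² + 5t + 2.
The coefficient of t² is -2.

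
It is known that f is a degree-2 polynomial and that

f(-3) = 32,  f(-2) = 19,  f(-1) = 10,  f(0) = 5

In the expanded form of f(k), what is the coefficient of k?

Write f(k) = ak² + bk + c; the 4 given values yield a linear system in the 3 coefficients.
Solving, f(k) = 2k² - 3k + 5.
The coefficient of k is -3.

-3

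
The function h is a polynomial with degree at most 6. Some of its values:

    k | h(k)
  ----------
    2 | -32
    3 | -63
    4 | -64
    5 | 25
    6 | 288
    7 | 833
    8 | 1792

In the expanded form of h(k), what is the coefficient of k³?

-4

First differences: -31, -1, 89, 263, 545, 959. Second differences: 30, 90, 174, 282, 414. Third differences: 60, 84, 108, 132. Fourth differences: 24, 24, 24.
Level-4 differences are constant, so h has degree 4.
Fitting a degree-4 polynomial gives h(k) = k^4 - 4k³ - 4k².
The coefficient of k³ is -4.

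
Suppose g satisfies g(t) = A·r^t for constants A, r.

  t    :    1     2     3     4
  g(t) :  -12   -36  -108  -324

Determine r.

3

Consecutive ratio: -36/(-12) = 3, and -108/(-36) = 3, so r = 3.
Then A·3^1 = -12 gives A = -4, and g(t) = -4·3^t.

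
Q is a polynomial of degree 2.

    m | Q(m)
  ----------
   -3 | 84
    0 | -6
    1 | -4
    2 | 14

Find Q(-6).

Write Q(m) = am² + bm + c; the 4 given values yield a linear system in the 3 coefficients.
Solving, Q(m) = 8m² - 6m - 6.
Then Q(-6) = 318.

318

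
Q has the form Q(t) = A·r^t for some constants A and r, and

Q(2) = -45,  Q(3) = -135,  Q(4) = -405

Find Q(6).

-3645

Consecutive ratio: -135/(-45) = 3, and -405/(-135) = 3, so r = 3.
Then A·3^2 = -45 gives A = -5, and Q(t) = -5·3^t.
Q(6) = -5·3^6 = -3645.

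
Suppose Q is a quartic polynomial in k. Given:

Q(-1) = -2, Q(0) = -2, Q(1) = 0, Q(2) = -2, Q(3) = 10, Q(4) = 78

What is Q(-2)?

First differences: 0, 2, -2, 12, 68. Second differences: 2, -4, 14, 56. Third differences: -6, 18, 42. Fourth differences: 24, 24.
Level-4 differences are constant, so Q has degree 4.
Fitting a degree-4 polynomial gives Q(k) = k^4 - 3k³ + 4k - 2.
Then Q(-2) = 30.

30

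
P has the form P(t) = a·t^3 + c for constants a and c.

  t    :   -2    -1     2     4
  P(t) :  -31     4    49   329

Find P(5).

From P(-2) = -31 and P(-1) = 4: -8a + c = -31 and -1a + c = 4.
Subtracting: 7a = 35, so a = 5; then c = -31 − 5·(-8) = 9.
So P(t) = 5t³ + 9, and P(5) = 634.

634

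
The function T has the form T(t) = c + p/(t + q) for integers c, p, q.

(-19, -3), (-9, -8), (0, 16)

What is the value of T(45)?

(T(t) − c)(t + q) = p for each data point; the three points give a linear system in c and q, then p follows.
Solving: c = 0, q = 3, p = 48, so T(t) = 48/(t + 3).
Then T(45) = 0 + 48/48 = 1.

1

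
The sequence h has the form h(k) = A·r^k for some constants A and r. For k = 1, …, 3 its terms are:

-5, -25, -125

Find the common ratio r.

Consecutive ratio: -25/(-5) = 5, and -125/(-25) = 5, so r = 5.
Then A·5^1 = -5 gives A = -1, and h(k) = -1·5^k.

5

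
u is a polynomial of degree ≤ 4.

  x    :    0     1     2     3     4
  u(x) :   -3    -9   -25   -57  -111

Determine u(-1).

-1

Write u(x) = ax^4 + bx³ + cx² + dx + e; the 5 given values yield a linear system in the 5 coefficients.
Solving, the leading coefficient vanishes, and u(x) = -x³ - 2x² - 3x - 3.
Then u(-1) = -1.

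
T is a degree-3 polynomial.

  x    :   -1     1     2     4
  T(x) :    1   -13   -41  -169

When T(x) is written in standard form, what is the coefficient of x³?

-1

Write T(x) = ax³ + bx² + cx + d; the 4 given values yield a linear system in the 4 coefficients.
Solving, T(x) = -x³ - 5x² - 6x - 1.
The coefficient of x³ is -1.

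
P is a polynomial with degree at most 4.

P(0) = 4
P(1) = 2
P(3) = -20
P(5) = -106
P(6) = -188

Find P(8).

Write P(m) = am^4 + bm³ + cm² + dm + e; the 5 given values yield a linear system in the 5 coefficients.
Solving, the leading coefficient vanishes, and P(m) = -m³ + m² - 2m + 4.
Then P(8) = -460.

-460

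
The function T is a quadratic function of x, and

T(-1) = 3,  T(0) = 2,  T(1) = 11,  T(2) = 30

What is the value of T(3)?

59

Write T(x) = ax² + bx + c; the 4 given values yield a linear system in the 3 coefficients.
Solving, T(x) = 5x² + 4x + 2.
Then T(3) = 59.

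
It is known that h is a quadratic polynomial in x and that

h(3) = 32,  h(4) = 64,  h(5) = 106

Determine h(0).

Write h(x) = ax² + bx + c; the 3 given values yield a linear system in the 3 coefficients.
Solving, h(x) = 5x² - 3x - 4.
Then h(0) = -4.

-4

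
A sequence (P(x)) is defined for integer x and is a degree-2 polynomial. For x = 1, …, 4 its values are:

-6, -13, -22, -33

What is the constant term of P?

First differences: -7, -9, -11. Second differences: -2, -2.
Level-2 differences are constant, so P has degree 2.
Fitting a degree-2 polynomial gives P(x) = -x² - 4x - 1.
The constant term is P(0) = -1.

-1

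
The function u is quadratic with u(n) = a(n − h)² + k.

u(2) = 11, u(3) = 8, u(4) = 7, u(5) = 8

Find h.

4

First differences -3, -1, 1; second difference 2 = 2a, so a = 1.
Expanding, the n-coefficient is −2ah = -2h; matching it to the data gives h = 4, and then k = 7.
So u(n) = 1(n − 4)² + 7.
Hence h = 4.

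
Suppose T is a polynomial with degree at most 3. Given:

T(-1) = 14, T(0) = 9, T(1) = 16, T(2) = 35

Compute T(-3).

Write T(n) = an³ + bn² + cn + d; the 4 given values yield a linear system in the 4 coefficients.
Solving, the leading coefficient vanishes, and T(n) = 6n² + n + 9.
Then T(-3) = 60.

60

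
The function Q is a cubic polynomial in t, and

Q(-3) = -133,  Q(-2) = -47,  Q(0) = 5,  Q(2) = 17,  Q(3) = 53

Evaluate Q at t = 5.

275

Write Q(t) = at³ + bt² + ct + d; the 5 given values yield a linear system in the 4 coefficients.
Solving, Q(t) = 3t³ - 5t² + 4t + 5.
Then Q(5) = 275.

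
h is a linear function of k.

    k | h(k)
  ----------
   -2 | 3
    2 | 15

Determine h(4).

Write h(k) = ak + b; the 2 given values yield a linear system in the 2 coefficients.
Solving, h(k) = 3k + 9.
Then h(4) = 21.

21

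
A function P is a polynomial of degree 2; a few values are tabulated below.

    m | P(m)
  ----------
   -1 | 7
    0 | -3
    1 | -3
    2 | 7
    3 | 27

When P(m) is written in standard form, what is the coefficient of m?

-5

First differences: -10, 0, 10, 20. Second differences: 10, 10, 10.
Level-2 differences are constant, so P has degree 2.
Fitting a degree-2 polynomial gives P(m) = 5m² - 5m - 3.
The coefficient of m is -5.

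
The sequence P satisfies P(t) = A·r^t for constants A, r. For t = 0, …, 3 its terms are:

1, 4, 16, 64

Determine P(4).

Consecutive ratio: 4/1 = 4, and 16/4 = 4, so r = 4.
Then A·4^0 = 1 gives A = 1, and P(t) = 1·4^t.
P(4) = 1·4^4 = 256.

256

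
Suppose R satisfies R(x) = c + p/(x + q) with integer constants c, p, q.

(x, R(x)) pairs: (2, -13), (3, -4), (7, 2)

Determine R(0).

(R(x) − c)(x + q) = p for each data point; the three points give a linear system in c and q, then p follows.
Solving: c = 5, q = -1, p = -18, so R(x) = 5 − 18/(x − 1).
Then R(0) = 5 − 18/(-1) = 23.

23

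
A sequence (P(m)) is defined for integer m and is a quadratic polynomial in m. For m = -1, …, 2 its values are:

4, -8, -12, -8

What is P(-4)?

Write P(m) = am² + bm + c; the 4 given values yield a linear system in the 3 coefficients.
Solving, P(m) = 4m² - 8m - 8.
Then P(-4) = 88.

88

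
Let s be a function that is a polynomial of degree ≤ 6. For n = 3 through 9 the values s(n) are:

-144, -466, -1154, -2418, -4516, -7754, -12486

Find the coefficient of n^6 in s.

0

Write s(n) = an^6 + bn^5 + cn^4 + dn³ + en² + pn + q; the 7 given values yield a linear system in the 7 coefficients.
Solving, the top 2 coefficients vanish, and s(n) = -2n^4 + n³ - n² - 2n + 6.
The coefficient of n^6 is 0.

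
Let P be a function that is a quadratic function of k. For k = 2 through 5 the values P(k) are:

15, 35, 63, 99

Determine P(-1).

First differences: 20, 28, 36. Second differences: 8, 8.
Level-2 differences are constant, so P has degree 2.
Fitting a degree-2 polynomial gives P(k) = 4k² - 1.
Then P(-1) = 3.

3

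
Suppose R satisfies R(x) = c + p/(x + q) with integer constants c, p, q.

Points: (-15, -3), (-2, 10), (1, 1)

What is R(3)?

(R(x) − c)(x + q) = p for each data point; the three points give a linear system in c and q, then p follows.
Solving: c = -2, q = 3, p = 12, so R(x) = -2 + 12/(x + 3).
Then R(3) = -2 + 12/6 = 0.

0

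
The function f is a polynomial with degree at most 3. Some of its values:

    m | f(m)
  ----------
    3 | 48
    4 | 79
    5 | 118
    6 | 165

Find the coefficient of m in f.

First differences: 31, 39, 47. Second differences: 8, 8.
Level-2 differences are constant, so f has degree 2.
Fitting a degree-2 polynomial gives f(m) = 4m² + 3m + 3.
The coefficient of m is 3.

3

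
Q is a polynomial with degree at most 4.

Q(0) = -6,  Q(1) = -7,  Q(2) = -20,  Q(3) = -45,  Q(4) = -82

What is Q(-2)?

First differences: -1, -13, -25, -37. Second differences: -12, -12, -12.
Level-2 differences are constant, so Q has degree 2.
Fitting a degree-2 polynomial gives Q(t) = -6t² + 5t - 6.
Then Q(-2) = -40.

-40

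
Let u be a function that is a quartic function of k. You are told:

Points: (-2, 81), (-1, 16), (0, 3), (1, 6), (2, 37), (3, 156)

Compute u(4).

First differences: -65, -13, 3, 31, 119. Second differences: 52, 16, 28, 88. Third differences: -36, 12, 60. Fourth differences: 48, 48.
Level-4 differences are constant, so u has degree 4.
Fitting a degree-4 polynomial gives u(k) = 2k^4 - 2k³ + 6k² - 3k + 3.
Then u(4) = 471.

471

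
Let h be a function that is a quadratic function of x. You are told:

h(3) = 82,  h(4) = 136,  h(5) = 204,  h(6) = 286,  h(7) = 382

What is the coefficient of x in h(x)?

5

First differences: 54, 68, 82, 96. Second differences: 14, 14, 14.
Level-2 differences are constant, so h has degree 2.
Fitting a degree-2 polynomial gives h(x) = 7x² + 5x + 4.
The coefficient of x is 5.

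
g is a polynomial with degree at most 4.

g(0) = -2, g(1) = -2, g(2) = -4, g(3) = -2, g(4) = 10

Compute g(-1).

First differences: 0, -2, 2, 12. Second differences: -2, 4, 10. Third differences: 6, 6.
Level-3 differences are constant, so g has degree 3.
Fitting a degree-3 polynomial gives g(x) = x³ - 4x² + 3x - 2.
Then g(-1) = -10.

-10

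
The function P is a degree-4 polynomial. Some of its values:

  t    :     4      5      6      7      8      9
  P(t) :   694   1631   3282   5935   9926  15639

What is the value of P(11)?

34007

First differences: 937, 1651, 2653, 3991, 5713. Second differences: 714, 1002, 1338, 1722. Third differences: 288, 336, 384. Fourth differences: 48, 48.
Level-4 differences are constant, so P has degree 4.
Fitting a degree-4 polynomial gives P(t) = 2t^4 + 4t³ - 5t² + 6.
Then P(11) = 34007.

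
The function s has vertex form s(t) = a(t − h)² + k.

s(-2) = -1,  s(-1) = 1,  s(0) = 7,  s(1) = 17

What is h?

First differences 2, 6, 10; second difference 4 = 2a, so a = 2.
Expanding, the t-coefficient is −2ah = -4h; matching it to the data gives h = -2, and then k = -1.
So s(t) = 2(t + 2)² − 1.
Hence h = -2.

-2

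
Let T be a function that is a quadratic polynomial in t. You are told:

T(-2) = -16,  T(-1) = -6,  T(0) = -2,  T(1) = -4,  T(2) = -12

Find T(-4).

-54

First differences: 10, 4, -2, -8. Second differences: -6, -6, -6.
Level-2 differences are constant, so T has degree 2.
Fitting a degree-2 polynomial gives T(t) = -3t² + t - 2.
Then T(-4) = -54.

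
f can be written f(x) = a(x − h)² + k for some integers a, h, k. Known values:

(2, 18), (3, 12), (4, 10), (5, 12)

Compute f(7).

First differences -6, -2, 2; second difference 4 = 2a, so a = 2.
Expanding, the x-coefficient is −2ah = -4h; matching it to the data gives h = 4, and then k = 10.
So f(x) = 2(x − 4)² + 10.
f(7) = 2·3² + 10 = 28.

28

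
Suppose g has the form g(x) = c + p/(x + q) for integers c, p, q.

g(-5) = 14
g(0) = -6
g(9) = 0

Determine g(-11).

(g(x) − c)(x + q) = p for each data point; the three points give a linear system in c and q, then p follows.
Solving: c = 2, q = 3, p = -24, so g(x) = 2 − 24/(x + 3).
Then g(-11) = 2 − 24/(-8) = 5.

5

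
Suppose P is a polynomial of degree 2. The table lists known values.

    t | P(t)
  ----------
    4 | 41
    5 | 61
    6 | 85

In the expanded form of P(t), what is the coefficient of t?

2

Write P(t) = at² + bt + c; the 3 given values yield a linear system in the 3 coefficients.
Solving, P(t) = 2t² + 2t + 1.
The coefficient of t is 2.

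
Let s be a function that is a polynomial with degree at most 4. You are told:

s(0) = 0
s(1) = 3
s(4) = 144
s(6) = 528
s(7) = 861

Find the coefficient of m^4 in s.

Write s(m) = am^4 + bm³ + cm² + dm + e; the 5 given values yield a linear system in the 5 coefficients.
Solving, the leading coefficient vanishes, and s(m) = 3m³ - 4m² + 4m.
The coefficient of m^4 is 0.

0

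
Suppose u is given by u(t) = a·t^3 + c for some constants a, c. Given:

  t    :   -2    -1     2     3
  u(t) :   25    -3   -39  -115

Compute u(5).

-507

From u(-2) = 25 and u(-1) = -3: -8a + c = 25 and -1a + c = -3.
Subtracting: 7a = -28, so a = -4; then c = 25 − (-4)·(-8) = -7.
So u(t) = -4t³ − 7, and u(5) = -507.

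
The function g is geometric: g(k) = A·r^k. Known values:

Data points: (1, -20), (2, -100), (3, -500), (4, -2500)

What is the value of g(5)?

Consecutive ratio: -100/(-20) = 5, and -500/(-100) = 5, so r = 5.
Then A·5^1 = -20 gives A = -4, and g(k) = -4·5^k.
g(5) = -4·5^5 = -12500.

-12500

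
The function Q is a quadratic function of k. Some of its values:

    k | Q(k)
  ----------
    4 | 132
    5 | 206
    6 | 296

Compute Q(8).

Write Q(k) = ak² + bk + c; the 3 given values yield a linear system in the 3 coefficients.
Solving, Q(k) = 8k² + 2k - 4.
Then Q(8) = 524.

524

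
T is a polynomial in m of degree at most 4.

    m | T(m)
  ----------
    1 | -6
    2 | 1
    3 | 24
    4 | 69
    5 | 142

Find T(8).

589

First differences: 7, 23, 45, 73. Second differences: 16, 22, 28. Third differences: 6, 6.
Level-3 differences are constant, so T has degree 3.
Fitting a degree-3 polynomial gives T(m) = m³ + 2m² - 6m - 3.
Then T(8) = 589.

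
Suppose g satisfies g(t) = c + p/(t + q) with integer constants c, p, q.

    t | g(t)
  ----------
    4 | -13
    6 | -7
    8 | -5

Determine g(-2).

(g(t) − c)(t + q) = p for each data point; the three points give a linear system in c and q, then p follows.
Solving: c = -1, q = -2, p = -24, so g(t) = -1 − 24/(t − 2).
Then g(-2) = -1 − 24/(-4) = 5.

5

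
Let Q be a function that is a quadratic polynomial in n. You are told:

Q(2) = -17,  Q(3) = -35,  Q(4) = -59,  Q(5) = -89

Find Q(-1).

1

First differences: -18, -24, -30. Second differences: -6, -6.
Level-2 differences are constant, so Q has degree 2.
Fitting a degree-2 polynomial gives Q(n) = -3n² - 3n + 1.
Then Q(-1) = 1.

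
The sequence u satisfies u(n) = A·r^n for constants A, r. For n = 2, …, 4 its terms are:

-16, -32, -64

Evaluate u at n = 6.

Consecutive ratio: -32/(-16) = 2, and -64/(-32) = 2, so r = 2.
Then A·2^2 = -16 gives A = -4, and u(n) = -4·2^n.
u(6) = -4·2^6 = -256.

-256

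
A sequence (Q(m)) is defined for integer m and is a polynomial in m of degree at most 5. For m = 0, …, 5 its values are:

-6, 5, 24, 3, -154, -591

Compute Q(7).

First differences: 11, 19, -21, -157, -437. Second differences: 8, -40, -136, -280. Third differences: -48, -96, -144. Fourth differences: -48, -48.
Level-4 differences are constant, so Q has degree 4.
Fitting a degree-4 polynomial gives Q(m) = -2m^4 + 4m³ + 6m² + 3m - 6.
Then Q(7) = -3121.

-3121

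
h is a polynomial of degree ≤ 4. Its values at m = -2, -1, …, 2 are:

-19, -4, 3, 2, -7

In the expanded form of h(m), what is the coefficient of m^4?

0

Write h(m) = am^4 + bm³ + cm² + dm + e; the 5 given values yield a linear system in the 5 coefficients.
Solving, the top 2 coefficients vanish, and h(m) = -4m² + 3m + 3.
The coefficient of m^4 is 0.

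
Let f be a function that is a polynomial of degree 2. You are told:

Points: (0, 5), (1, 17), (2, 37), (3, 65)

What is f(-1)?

1

First differences: 12, 20, 28. Second differences: 8, 8.
Level-2 differences are constant, so f has degree 2.
Fitting a degree-2 polynomial gives f(x) = 4x² + 8x + 5.
Then f(-1) = 1.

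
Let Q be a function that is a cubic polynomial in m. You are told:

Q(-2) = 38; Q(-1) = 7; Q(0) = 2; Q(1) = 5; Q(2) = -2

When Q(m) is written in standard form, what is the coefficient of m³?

-3

First differences: -31, -5, 3, -7. Second differences: 26, 8, -10. Third differences: -18, -18.
Level-3 differences are constant, so Q has degree 3.
Fitting a degree-3 polynomial gives Q(m) = -3m³ + 4m² + 2m + 2.
The coefficient of m³ is -3.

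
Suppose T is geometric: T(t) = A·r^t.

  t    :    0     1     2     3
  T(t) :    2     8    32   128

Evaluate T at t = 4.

512

Consecutive ratio: 8/2 = 4, and 32/8 = 4, so r = 4.
Then A·4^0 = 2 gives A = 2, and T(t) = 2·4^t.
T(4) = 2·4^4 = 512.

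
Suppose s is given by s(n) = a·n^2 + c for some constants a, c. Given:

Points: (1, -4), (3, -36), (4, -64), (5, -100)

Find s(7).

-196

From s(1) = -4 and s(3) = -36: 1a + c = -4 and 9a + c = -36.
Subtracting: 8a = -32, so a = -4; then c = -4 − (-4)·1 = 0.
So s(n) = -4n² + 0, and s(7) = -196.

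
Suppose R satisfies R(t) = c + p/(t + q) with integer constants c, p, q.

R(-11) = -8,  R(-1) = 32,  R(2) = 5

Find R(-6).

(R(t) − c)(t + q) = p for each data point; the three points give a linear system in c and q, then p follows.
Solving: c = -4, q = 2, p = 36, so R(t) = -4 + 36/(t + 2).
Then R(-6) = -4 + 36/(-4) = -13.

-13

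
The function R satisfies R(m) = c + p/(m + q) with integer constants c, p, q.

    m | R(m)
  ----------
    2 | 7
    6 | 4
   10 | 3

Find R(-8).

(R(m) − c)(m + q) = p for each data point; the three points give a linear system in c and q, then p follows.
Solving: c = 1, q = 2, p = 24, so R(m) = 1 + 24/(m + 2).
Then R(-8) = 1 + 24/(-6) = -3.

-3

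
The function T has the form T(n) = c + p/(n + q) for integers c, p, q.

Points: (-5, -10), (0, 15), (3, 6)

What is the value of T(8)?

(T(n) − c)(n + q) = p for each data point; the three points give a linear system in c and q, then p follows.
Solving: c = 0, q = 2, p = 30, so T(n) = 30/(n + 2).
Then T(8) = 0 + 30/10 = 3.

3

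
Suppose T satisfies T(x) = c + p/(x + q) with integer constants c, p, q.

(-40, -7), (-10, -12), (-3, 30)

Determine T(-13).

-10

(T(x) − c)(x + q) = p for each data point; the three points give a linear system in c and q, then p follows.
Solving: c = -6, q = 4, p = 36, so T(x) = -6 + 36/(x + 4).
Then T(-13) = -6 + 36/(-9) = -10.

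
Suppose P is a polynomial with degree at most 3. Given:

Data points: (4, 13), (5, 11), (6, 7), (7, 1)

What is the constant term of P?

First differences: -2, -4, -6. Second differences: -2, -2.
Level-2 differences are constant, so P has degree 2.
Fitting a degree-2 polynomial gives P(m) = -m² + 7m + 1.
The constant term is P(0) = 1.

1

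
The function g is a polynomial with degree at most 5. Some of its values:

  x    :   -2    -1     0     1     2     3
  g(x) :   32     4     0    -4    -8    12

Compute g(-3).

First differences: -28, -4, -4, -4, 20. Second differences: 24, 0, 0, 24. Third differences: -24, 0, 24. Fourth differences: 24, 24.
Level-4 differences are constant, so g has degree 4.
Fitting a degree-4 polynomial gives g(x) = x^4 - 2x³ - x² - 2x.
Then g(-3) = 132.

132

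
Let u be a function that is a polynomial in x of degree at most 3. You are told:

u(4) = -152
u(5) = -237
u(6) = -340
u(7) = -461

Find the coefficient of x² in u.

First differences: -85, -103, -121. Second differences: -18, -18.
Level-2 differences are constant, so u has degree 2.
Fitting a degree-2 polynomial gives u(x) = -9x² - 4x + 8.
The coefficient of x² is -9.

-9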